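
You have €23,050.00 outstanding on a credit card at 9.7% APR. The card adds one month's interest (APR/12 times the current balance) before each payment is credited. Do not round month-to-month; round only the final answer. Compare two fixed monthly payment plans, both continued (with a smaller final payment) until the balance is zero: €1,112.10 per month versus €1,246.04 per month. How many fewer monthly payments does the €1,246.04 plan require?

2 fewer payments

Monthly rate r = 9.7%/12 = 0.808333% = 0.00808333.
At €1,112.10/mo: n = ⌈−ln(1 − rB₀/P)/ln(1+r)⌉ = 23 payments (last €864.29); total interest = total paid − €23,050.00 = €2,280.49.
At €1,246.04/mo: 21 payments (last €147.53); total interest €2,018.33.
Payments saved = 23 − 21 = 2.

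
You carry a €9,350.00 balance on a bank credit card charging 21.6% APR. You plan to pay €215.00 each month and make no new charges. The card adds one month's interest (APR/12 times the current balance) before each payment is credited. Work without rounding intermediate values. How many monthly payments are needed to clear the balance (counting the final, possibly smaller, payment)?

Monthly rate r = 21.6%/12 = 1.8% = 0.018.
Recurrence: B ← B·(1+r) − €215.00.
Month 1: interest €168.30; balance after payment €9,303.30.
Month 2: interest €167.46; balance after payment €9,255.76.
Closed form: n = −ln(1 − rB₀/P)/ln(1+r) = −ln(0.21721)/ln(1.018) ≈ 85.589, so the balance reaches zero during payment 86.

86 payments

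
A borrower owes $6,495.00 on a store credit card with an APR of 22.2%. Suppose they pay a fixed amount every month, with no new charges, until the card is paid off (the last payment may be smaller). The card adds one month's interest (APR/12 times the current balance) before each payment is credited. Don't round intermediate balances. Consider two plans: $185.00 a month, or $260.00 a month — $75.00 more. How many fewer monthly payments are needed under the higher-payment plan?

Monthly rate r = 22.2%/12 = 1.85% = 0.0185.
At $185.00/mo: n = ⌈−ln(1 − rB₀/P)/ln(1+r)⌉ = 58 payments (last $35.89); total interest = total paid − $6,495.00 = $4,085.89.
At $260.00/mo: 34 payments (last $216.54); total interest $2,301.54.
Payments saved = 58 − 34 = 24.

24 fewer payments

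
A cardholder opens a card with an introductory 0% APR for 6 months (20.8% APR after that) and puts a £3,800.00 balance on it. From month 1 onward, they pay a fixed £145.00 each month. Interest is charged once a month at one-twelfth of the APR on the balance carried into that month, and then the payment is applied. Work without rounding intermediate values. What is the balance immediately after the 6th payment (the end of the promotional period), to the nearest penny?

£2,930.00

Promo months 1–6 at r₀ = 0%/12 = 0; months 7+ at r₁ = 20.8%/12 = 0.0173333.
After month 6 (no interest yet): B = £3,800.00 − 6·£145.00 = £2,930.00.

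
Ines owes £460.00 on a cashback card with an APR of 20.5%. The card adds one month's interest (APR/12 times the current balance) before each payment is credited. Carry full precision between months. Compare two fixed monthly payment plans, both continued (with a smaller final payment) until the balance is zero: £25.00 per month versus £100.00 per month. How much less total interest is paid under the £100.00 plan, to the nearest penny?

Monthly rate r = 20.5%/12 = 1.70833% = 0.0170833.
At £25.00/mo: n = ⌈−ln(1 − rB₀/P)/ln(1+r)⌉ = 23 payments (last £6.99); total interest = total paid − £460.00 = £96.99.
At £100.00/mo: 5 payments (last £83.28); total interest £23.28.
Interest saved = £96.99 − £23.28 = £73.71.

£73.71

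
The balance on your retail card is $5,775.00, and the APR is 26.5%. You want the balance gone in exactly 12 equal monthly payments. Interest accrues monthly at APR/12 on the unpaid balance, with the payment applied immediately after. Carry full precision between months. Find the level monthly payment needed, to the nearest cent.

Monthly rate r = 26.5%/12 = 2.20833% = 0.0220833.
Level-payment amortization: P = B₀·r / (1 − (1+r)^(−n)) = 5775.00·0.0220833 / (1 − 1.02208^(−12)).
Denominator 1 − (1+r)^(−12) = 0.230578492.
P = 127.531 / 0.230578492 ≈ 553.09.

$553.09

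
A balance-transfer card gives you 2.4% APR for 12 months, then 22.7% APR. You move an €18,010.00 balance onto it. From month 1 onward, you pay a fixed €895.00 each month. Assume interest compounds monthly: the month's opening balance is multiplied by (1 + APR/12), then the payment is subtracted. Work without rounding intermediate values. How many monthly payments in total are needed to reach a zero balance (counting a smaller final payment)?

22 months

Promo months 1–12 at r₀ = 2.4%/12 = 0.002; months 13+ at r₁ = 22.7%/12 = 0.0189167.
After month 12: iterate B ← B·(1+r₀) − €895.00 for 12 months → €7,588.10.
Then at r₁ with €895.00/mo: n₂ = −ln(1 − r₁·B/P)/ln(1+r₁) ≈ 9.33 → 10 more payments.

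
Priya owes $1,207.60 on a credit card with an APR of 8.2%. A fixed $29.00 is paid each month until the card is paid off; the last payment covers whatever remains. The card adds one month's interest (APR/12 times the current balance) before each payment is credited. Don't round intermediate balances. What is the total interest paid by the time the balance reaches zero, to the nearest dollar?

Monthly rate r = 8.2%/12 = 0.683333% = 0.00683333.
Payoff takes n = ⌈−ln(1 − rB₀/P)/ln(1+r)⌉ = ⌈49.169⌉ = 50 payments; the last is $4.90.
Total paid = 49·$29.00 + $4.90 = $1,425.90.
Total interest = total paid − principal = $1,425.90 − $1,207.60 = $218.30.

$218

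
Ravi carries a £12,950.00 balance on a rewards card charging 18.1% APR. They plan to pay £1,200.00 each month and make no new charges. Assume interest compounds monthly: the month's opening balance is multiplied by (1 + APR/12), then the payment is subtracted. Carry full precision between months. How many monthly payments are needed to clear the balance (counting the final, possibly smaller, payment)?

12 months

Monthly rate r = 18.1%/12 = 1.50833% = 0.0150833.
Recurrence: B ← B·(1+r) − £1,200.00.
Month 1: interest £195.33; balance after payment £11,945.33.
Month 2: interest £180.18; balance after payment £10,925.50.
Closed form: n = −ln(1 − rB₀/P)/ln(1+r) = −ln(0.83723)/ln(1.01508) ≈ 11.867, so the balance reaches zero during payment 12.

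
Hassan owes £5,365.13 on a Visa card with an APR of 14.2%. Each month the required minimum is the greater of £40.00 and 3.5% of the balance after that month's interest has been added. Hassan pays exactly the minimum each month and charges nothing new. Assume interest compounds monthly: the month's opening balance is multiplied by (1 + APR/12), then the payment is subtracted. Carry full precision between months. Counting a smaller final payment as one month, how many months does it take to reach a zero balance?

100 months

Monthly rate r = 14.2%/12 = 1.18333% = 0.0118333.
While 3.5% of the post-interest balance exceeds £40.00, each month B ← (B·(1+r))·(1 − 0.035), i.e. B shrinks by the factor (1+r)·0.965 = 0.97642.
This holds for months 1–66. Entering month 67 the balance is £1,110.65; 3.5% of the post-interest balance is now below £40.00, so the flat £40.00 minimum applies from here.
From month 67 a fixed £40.00 at rate r clears £1,110.65 in 34 more payments. Total: 66 + 34 = 100 months.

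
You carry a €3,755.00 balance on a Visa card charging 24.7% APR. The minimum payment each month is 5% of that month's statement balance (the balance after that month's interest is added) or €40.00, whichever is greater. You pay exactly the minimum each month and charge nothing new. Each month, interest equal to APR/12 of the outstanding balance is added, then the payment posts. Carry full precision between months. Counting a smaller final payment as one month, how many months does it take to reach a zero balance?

Monthly rate r = 24.7%/12 = 2.05833% = 0.0205833.
While 5% of the post-interest balance exceeds €40.00, each month B ← (B·(1+r))·(1 − 0.05), i.e. B shrinks by the factor (1+r)·0.95 = 0.96955.
This holds for months 1–51. Entering month 52 the balance is €775.86; 5% of the post-interest balance is now below €40.00, so the flat €40.00 minimum applies from here.
From month 52 a fixed €40.00 at rate r clears €775.86 in 26 more payments. Total: 51 + 26 = 77 months.

77 months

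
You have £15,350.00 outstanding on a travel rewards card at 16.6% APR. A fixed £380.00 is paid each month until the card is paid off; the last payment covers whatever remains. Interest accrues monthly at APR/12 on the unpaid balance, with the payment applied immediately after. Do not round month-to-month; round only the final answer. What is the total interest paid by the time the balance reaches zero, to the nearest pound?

Monthly rate r = 16.6%/12 = 1.38333% = 0.0138333.
Payoff takes n = ⌈−ln(1 − rB₀/P)/ln(1+r)⌉ = ⌈59.558⌉ = 60 payments; the last is £212.79.
Total paid = 59·£380.00 + £212.79 = £22,632.79.
Total interest = total paid − principal = £22,632.79 − £15,350.00 = £7,282.79.

£7,283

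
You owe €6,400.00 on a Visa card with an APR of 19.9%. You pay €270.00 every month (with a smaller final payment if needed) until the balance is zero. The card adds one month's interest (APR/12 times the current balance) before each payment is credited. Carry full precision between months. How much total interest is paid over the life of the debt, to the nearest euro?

€1,798

Monthly rate r = 19.9%/12 = 1.65833% = 0.0165833.
Payoff takes n = ⌈−ln(1 − rB₀/P)/ln(1+r)⌉ = ⌈30.362⌉ = 31 payments; the last is €98.17.
Total paid = 30·€270.00 + €98.17 = €8,198.17.
Total interest = total paid − principal = €8,198.17 − €6,400.00 = €1,798.17.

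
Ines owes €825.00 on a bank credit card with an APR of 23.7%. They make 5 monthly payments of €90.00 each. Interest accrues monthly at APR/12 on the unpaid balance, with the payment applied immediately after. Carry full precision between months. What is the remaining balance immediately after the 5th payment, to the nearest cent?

€441.62

Monthly rate r = 23.7%/12 = 1.975% = 0.01975.
Each month: B ← B·(1+r) − €90.00.
Month 1: interest €16.29; balance after payment €751.29.
Month 2: interest €14.84; balance after payment €676.13.
Month 3: interest €13.35; balance after payment €599.49.
Month 4: interest €11.84; balance after payment €521.33.
Month 5: interest €10.30; balance after payment €441.62.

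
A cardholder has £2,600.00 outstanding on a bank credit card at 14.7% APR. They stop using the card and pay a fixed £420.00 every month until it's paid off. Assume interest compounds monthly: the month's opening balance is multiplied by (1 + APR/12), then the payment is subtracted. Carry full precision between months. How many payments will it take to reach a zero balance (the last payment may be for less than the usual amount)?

Monthly rate r = 14.7%/12 = 1.225% = 0.01225.
Recurrence: B ← B·(1+r) − £420.00.
Month 1: interest £31.85; balance after payment £2,211.85.
Month 2: interest £27.10; balance after payment £1,818.95.
Closed form: n = −ln(1 − rB₀/P)/ln(1+r) = −ln(0.92417)/ln(1.01225) ≈ 6.477, so the balance reaches zero during payment 7.

7 months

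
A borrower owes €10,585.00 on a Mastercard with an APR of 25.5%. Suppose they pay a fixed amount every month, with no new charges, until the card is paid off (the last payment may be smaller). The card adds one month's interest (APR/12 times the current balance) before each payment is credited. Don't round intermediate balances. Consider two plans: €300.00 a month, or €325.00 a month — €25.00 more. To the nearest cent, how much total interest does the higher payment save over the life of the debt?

€1,558.88

Monthly rate r = 25.5%/12 = 2.125% = 0.02125.
At €300.00/mo: n = ⌈−ln(1 − rB₀/P)/ln(1+r)⌉ = 66 payments (last €265.68); total interest = total paid − €10,585.00 = €9,180.68.
At €325.00/mo: 57 payments (last €6.80); total interest €7,621.80.
Interest saved = €9,180.68 − €7,621.80 = €1,558.88.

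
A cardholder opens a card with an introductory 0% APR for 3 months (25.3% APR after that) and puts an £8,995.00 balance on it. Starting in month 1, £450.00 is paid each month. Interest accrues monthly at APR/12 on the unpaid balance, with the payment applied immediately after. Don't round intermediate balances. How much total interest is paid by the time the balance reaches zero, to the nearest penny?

Promo months 1–3 at r₀ = 0%/12 = 0; months 4+ at r₁ = 25.3%/12 = 0.0210833.
After month 3 (no interest yet): B = £8,995.00 − 3·£450.00 = £7,645.00.
Then at r₁ with £450.00/mo: n₂ = −ln(1 − r₁·B/P)/ln(1+r₁) ≈ 21.25 → 22 more payments.
Total paid = 24·£450.00 + £115.29 = £10,915.29; interest = £10,915.29 − £8,995.00 = £1,920.29.

£1,920.29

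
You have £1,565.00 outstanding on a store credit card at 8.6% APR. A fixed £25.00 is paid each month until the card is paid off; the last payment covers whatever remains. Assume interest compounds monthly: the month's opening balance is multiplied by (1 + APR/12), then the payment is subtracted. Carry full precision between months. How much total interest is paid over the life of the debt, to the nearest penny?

£519.27

Monthly rate r = 8.6%/12 = 0.716667% = 0.00716667.
Payoff takes n = ⌈−ln(1 − rB₀/P)/ln(1+r)⌉ = ⌈83.370⌉ = 84 payments; the last is £9.27.
Total paid = 83·£25.00 + £9.27 = £2,084.27.
Total interest = total paid − principal = £2,084.27 − £1,565.00 = £519.27.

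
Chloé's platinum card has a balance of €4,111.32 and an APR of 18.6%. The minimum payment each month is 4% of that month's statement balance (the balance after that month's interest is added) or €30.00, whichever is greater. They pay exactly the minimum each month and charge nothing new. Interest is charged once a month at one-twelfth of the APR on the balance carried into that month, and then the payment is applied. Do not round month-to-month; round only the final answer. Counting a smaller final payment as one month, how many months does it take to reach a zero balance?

99 months

Monthly rate r = 18.6%/12 = 1.55% = 0.0155.
While 4% of the post-interest balance exceeds €30.00, each month B ← (B·(1+r))·(1 − 0.04), i.e. B shrinks by the factor (1+r)·0.96 = 0.97488.
This holds for months 1–68. Entering month 69 the balance is €728.89; 4% of the post-interest balance is now below €30.00, so the flat €30.00 minimum applies from here.
From month 69 a fixed €30.00 at rate r clears €728.89 in 31 more payments. Total: 68 + 31 = 99 months.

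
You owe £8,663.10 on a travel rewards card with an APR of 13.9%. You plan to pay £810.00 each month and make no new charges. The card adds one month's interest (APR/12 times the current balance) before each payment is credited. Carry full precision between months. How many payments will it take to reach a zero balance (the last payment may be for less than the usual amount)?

Monthly rate r = 13.9%/12 = 1.15833% = 0.0115833.
Recurrence: B ← B·(1+r) − £810.00.
Month 1: interest £100.35; balance after payment £7,953.45.
Month 2: interest £92.13; balance after payment £7,235.58.
Closed form: n = −ln(1 − rB₀/P)/ln(1+r) = −ln(0.87611)/ln(1.01158) ≈ 11.484, so the balance reaches zero during payment 12.

12 months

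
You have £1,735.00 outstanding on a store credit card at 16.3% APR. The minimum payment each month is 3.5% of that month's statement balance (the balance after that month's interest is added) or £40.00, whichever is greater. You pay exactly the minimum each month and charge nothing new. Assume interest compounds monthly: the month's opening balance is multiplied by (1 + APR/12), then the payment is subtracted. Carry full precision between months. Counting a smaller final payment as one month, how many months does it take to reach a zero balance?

Monthly rate r = 16.3%/12 = 1.35833% = 0.0135833.
While 3.5% of the post-interest balance exceeds £40.00, each month B ← (B·(1+r))·(1 − 0.035), i.e. B shrinks by the factor (1+r)·0.965 = 0.97811.
This holds for months 1–20. Entering month 21 the balance is £1,114.38; 3.5% of the post-interest balance is now below £40.00, so the flat £40.00 minimum applies from here.
From month 21 a fixed £40.00 at rate r clears £1,114.38 in 36 more payments. Total: 20 + 36 = 56 months.

56 months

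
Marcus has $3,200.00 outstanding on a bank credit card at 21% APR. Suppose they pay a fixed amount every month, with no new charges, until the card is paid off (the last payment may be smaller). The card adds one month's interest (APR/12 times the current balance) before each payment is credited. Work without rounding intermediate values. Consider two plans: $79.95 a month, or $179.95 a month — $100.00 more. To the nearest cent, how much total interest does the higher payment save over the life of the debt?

Monthly rate r = 21%/12 = 1.75% = 0.0175.
At $79.95/mo: n = ⌈−ln(1 − rB₀/P)/ln(1+r)⌉ = 70 payments (last $38.78); total interest = total paid − $3,200.00 = $2,355.33.
At $179.95/mo: 22 payments (last $88.34); total interest $667.29.
Interest saved = $2,355.33 − $667.29 = $1,688.04.

$1,688.04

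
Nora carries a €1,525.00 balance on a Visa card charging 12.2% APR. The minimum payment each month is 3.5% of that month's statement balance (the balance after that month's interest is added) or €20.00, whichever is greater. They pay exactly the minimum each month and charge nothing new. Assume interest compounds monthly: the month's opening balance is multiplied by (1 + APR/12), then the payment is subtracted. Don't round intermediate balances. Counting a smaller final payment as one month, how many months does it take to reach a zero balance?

73 months

Monthly rate r = 12.2%/12 = 1.01667% = 0.0101667.
While 3.5% of the post-interest balance exceeds €20.00, each month B ← (B·(1+r))·(1 − 0.035), i.e. B shrinks by the factor (1+r)·0.965 = 0.97481.
This holds for months 1–39. Entering month 40 the balance is €563.85; 3.5% of the post-interest balance is now below €20.00, so the flat €20.00 minimum applies from here.
From month 40 a fixed €20.00 at rate r clears €563.85 in 34 more payments. Total: 39 + 34 = 73 months.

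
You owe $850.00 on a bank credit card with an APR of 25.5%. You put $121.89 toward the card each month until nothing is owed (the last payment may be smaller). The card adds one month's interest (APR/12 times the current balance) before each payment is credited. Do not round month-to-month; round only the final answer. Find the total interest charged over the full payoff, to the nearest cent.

Monthly rate r = 25.5%/12 = 2.125% = 0.02125.
Payoff takes n = ⌈−ln(1 − rB₀/P)/ln(1+r)⌉ = ⌈7.628⌉ = 8 payments; the last is $76.80.
Total paid = 7·$121.89 + $76.80 = $930.03.
Total interest = total paid − principal = $930.03 − $850.00 = $80.03.

$80.03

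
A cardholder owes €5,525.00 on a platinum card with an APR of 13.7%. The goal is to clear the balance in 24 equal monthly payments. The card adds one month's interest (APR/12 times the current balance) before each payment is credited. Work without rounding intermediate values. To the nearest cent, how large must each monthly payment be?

€264.49

Monthly rate r = 13.7%/12 = 1.14167% = 0.0114167.
Level-payment amortization: P = B₀·r / (1 − (1+r)^(−n)) = 5525.00·0.0114167 / (1 − 1.01142^(−24)).
Denominator 1 − (1+r)^(−24) = 0.23848676.
P = 63.0771 / 0.23848676 ≈ 264.49.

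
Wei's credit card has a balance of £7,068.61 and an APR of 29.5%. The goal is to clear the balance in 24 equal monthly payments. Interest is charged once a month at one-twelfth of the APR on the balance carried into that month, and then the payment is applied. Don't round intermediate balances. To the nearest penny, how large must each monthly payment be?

Monthly rate r = 29.5%/12 = 2.45833% = 0.0245833.
Level-payment amortization: P = B₀·r / (1 − (1+r)^(−n)) = 7068.61·0.0245833 / (1 − 1.02458^(−24)).
Denominator 1 − (1+r)^(−24) = 0.441703235.
P = 173.77 / 0.441703235 ≈ 393.41.

£393.41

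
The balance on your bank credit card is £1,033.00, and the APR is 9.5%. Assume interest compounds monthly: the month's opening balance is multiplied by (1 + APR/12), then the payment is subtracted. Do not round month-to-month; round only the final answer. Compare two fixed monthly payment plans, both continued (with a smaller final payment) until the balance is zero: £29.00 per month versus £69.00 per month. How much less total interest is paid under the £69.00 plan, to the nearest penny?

Monthly rate r = 9.5%/12 = 0.791667% = 0.00791667.
At £29.00/mo: n = ⌈−ln(1 − rB₀/P)/ln(1+r)⌉ = 43 payments (last £0.34); total interest = total paid − £1,033.00 = £185.34.
At £69.00/mo: 16 payments (last £68.88); total interest £70.88.
Interest saved = £185.34 − £70.88 = £114.46.

£114.46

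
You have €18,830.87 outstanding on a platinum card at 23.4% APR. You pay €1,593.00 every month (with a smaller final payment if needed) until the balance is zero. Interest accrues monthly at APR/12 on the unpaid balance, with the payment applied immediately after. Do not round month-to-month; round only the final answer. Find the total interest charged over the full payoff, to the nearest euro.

Monthly rate r = 23.4%/12 = 1.95% = 0.0195.
Payoff takes n = ⌈−ln(1 − rB₀/P)/ln(1+r)⌉ = ⌈13.568⌉ = 14 payments; the last is €908.39.
Total paid = 13·€1,593.00 + €908.39 = €21,617.39.
Total interest = total paid − principal = €21,617.39 − €18,830.87 = €2,786.52.

€2,787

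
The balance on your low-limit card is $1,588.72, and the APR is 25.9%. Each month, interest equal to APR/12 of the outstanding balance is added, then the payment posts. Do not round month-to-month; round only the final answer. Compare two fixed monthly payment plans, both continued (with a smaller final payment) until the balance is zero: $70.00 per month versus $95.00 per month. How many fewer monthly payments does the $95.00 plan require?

Monthly rate r = 25.9%/12 = 2.15833% = 0.0215833.
At $70.00/mo: n = ⌈−ln(1 − rB₀/P)/ln(1+r)⌉ = 32 payments (last $36.56); total interest = total paid − $1,588.72 = $617.84.
At $95.00/mo: 21 payments (last $92.09); total interest $403.37.
Payments saved = 32 − 21 = 11.

11 fewer payments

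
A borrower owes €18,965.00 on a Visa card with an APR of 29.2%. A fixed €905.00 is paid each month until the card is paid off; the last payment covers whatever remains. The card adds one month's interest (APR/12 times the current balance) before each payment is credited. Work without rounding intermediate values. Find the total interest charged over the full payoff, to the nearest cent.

Monthly rate r = 29.2%/12 = 2.43333% = 0.0243333.
Payoff takes n = ⌈−ln(1 − rB₀/P)/ln(1+r)⌉ = ⌈29.665⌉ = 30 payments; the last is €603.87.
Total paid = 29·€905.00 + €603.87 = €26,848.87.
Total interest = total paid − principal = €26,848.87 − €18,965.00 = €7,883.87.

€7,883.87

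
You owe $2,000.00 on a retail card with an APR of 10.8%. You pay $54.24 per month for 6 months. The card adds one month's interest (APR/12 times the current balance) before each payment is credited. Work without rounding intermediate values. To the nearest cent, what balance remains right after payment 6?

Monthly rate r = 10.8%/12 = 0.9% = 0.009.
Each month: B ← B·(1+r) − $54.24.
Month 1: interest $18.00; balance after payment $1,963.76.
Month 2: interest $17.67; balance after payment $1,927.19.
Month 3: interest $17.34; balance after payment $1,890.30.
Month 4: interest $17.01; balance after payment $1,853.07.
Month 5: interest $16.68; balance after payment $1,815.51.
Month 6: interest $16.34; balance after payment $1,777.61.

$1,777.61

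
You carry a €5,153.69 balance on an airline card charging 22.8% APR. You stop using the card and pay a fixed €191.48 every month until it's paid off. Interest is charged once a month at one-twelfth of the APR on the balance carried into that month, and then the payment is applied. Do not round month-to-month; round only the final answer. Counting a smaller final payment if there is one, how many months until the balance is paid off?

Monthly rate r = 22.8%/12 = 1.9% = 0.019.
Recurrence: B ← B·(1+r) − €191.48.
Month 1: interest €97.92; balance after payment €5,060.13.
Month 2: interest €96.14; balance after payment €4,964.79.
Closed form: n = −ln(1 − rB₀/P)/ln(1+r) = −ln(0.48861)/ln(1.019) ≈ 38.051, so the balance reaches zero during payment 39.

39 payments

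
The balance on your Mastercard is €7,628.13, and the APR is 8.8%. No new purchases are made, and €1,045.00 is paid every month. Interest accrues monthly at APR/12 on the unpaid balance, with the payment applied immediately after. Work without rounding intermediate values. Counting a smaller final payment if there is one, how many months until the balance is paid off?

Monthly rate r = 8.8%/12 = 0.733333% = 0.00733333.
Recurrence: B ← B·(1+r) − €1,045.00.
Month 1: interest €55.94; balance after payment €6,639.07.
Month 2: interest €48.69; balance after payment €5,642.76.
Closed form: n = −ln(1 − rB₀/P)/ln(1+r) = −ln(0.94647)/ln(1.00733) ≈ 7.530, so the balance reaches zero during payment 8.

8 months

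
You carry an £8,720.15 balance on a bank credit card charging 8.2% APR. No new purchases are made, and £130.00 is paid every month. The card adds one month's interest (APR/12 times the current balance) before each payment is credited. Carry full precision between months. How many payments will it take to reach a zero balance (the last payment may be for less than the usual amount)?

91 payments

Monthly rate r = 8.2%/12 = 0.683333% = 0.00683333.
Recurrence: B ← B·(1+r) − £130.00.
Month 1: interest £59.59; balance after payment £8,649.74.
Month 2: interest £59.11; balance after payment £8,578.84.
Closed form: n = −ln(1 − rB₀/P)/ln(1+r) = −ln(0.54163)/ln(1.00683) ≈ 90.038, so the balance reaches zero during payment 91.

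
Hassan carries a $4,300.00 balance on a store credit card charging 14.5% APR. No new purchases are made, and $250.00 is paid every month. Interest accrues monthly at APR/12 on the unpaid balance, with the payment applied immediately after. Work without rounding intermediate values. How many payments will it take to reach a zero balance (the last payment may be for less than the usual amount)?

20 payments

Monthly rate r = 14.5%/12 = 1.20833% = 0.0120833.
Recurrence: B ← B·(1+r) − $250.00.
Month 1: interest $51.96; balance after payment $4,101.96.
Month 2: interest $49.57; balance after payment $3,901.52.
Closed form: n = −ln(1 − rB₀/P)/ln(1+r) = −ln(0.79217)/ln(1.01208) ≈ 19.398, so the balance reaches zero during payment 20.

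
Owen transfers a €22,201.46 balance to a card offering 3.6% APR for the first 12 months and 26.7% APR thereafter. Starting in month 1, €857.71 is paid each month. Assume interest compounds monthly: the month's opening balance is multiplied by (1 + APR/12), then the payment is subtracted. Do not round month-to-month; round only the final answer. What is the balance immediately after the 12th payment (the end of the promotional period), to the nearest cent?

Promo months 1–12 at r₀ = 3.6%/12 = 0.003; months 13+ at r₁ = 26.7%/12 = 0.02225.
After month 12: iterate B ← B·(1+r₀) − €857.71 for 12 months → €12,549.98.

€12,549.98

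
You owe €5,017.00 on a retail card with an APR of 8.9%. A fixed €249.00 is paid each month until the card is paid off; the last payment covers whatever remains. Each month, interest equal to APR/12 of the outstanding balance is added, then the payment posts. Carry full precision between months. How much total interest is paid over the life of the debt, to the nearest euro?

Monthly rate r = 8.9%/12 = 0.741667% = 0.00741667.
Payoff takes n = ⌈−ln(1 − rB₀/P)/ln(1+r)⌉ = ⌈21.904⌉ = 22 payments; the last is €225.17.
Total paid = 21·€249.00 + €225.17 = €5,454.17.
Total interest = total paid − principal = €5,454.17 − €5,017.00 = €437.17.

€437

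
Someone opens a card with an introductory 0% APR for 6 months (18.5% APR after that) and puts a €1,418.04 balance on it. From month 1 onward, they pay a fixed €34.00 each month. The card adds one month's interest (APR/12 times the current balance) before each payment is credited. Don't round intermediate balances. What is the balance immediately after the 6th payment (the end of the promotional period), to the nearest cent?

€1,214.04

Promo months 1–6 at r₀ = 0%/12 = 0; months 7+ at r₁ = 18.5%/12 = 0.0154167.
After month 6 (no interest yet): B = €1,418.04 − 6·€34.00 = €1,214.04.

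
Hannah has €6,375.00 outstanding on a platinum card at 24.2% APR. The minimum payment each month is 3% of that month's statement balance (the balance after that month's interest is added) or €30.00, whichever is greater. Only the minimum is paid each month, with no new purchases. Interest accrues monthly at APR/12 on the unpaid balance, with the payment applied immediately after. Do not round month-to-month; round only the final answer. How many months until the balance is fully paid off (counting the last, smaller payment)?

Monthly rate r = 24.2%/12 = 2.01667% = 0.0201667.
While 3% of the post-interest balance exceeds €30.00, each month B ← (B·(1+r))·(1 − 0.03), i.e. B shrinks by the factor (1+r)·0.97 = 0.98956.
This holds for months 1–179. Entering month 180 the balance is €974.43; 3% of the post-interest balance is now below €30.00, so the flat €30.00 minimum applies from here.
From month 180 a fixed €30.00 at rate r clears €974.43 in 54 more payments. Total: 179 + 54 = 233 months.

233 months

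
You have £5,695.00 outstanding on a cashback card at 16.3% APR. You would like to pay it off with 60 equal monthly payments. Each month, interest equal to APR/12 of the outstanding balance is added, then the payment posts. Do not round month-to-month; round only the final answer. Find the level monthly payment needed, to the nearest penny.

Monthly rate r = 16.3%/12 = 1.35833% = 0.0135833.
Level-payment amortization: P = B₀·r / (1 − (1+r)^(−n)) = 5695.00·0.0135833 / (1 − 1.01358^(−60)).
Denominator 1 − (1+r)^(−60) = 0.554925863.
P = 77.3571 / 0.554925863 ≈ 139.40.

£139.40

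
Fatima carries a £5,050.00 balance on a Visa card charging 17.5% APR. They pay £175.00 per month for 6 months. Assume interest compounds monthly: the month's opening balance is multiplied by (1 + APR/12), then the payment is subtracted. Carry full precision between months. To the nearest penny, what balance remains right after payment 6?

£4,419.27

Monthly rate r = 17.5%/12 = 1.45833% = 0.0145833.
Each month: B ← B·(1+r) − £175.00.
Month 1: interest £73.65; balance after payment £4,948.65.
Month 2: interest £72.17; balance after payment £4,845.81.
Month 3: interest £70.67; balance after payment £4,741.48.
Month 4: interest £69.15; balance after payment £4,635.63.
Month 5: interest £67.60; balance after payment £4,528.23.
Month 6: interest £66.04; balance after payment £4,419.27.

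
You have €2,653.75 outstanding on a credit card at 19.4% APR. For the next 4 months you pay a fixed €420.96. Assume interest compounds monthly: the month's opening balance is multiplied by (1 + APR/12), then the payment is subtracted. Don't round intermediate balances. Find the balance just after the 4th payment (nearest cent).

Monthly rate r = 19.4%/12 = 1.61667% = 0.0161667.
Each month: B ← B·(1+r) − €420.96.
Month 1: interest €42.90; balance after payment €2,275.69.
Month 2: interest €36.79; balance after payment €1,891.52.
Month 3: interest €30.58; balance after payment €1,501.14.
Month 4: interest €24.27; balance after payment €1,104.45.

€1,104.45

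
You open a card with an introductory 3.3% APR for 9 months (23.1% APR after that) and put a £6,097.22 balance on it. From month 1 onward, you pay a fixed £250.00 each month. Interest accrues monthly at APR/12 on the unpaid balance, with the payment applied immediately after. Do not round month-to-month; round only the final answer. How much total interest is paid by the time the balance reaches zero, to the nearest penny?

£943.81

Promo months 1–9 at r₀ = 3.3%/12 = 0.00275; months 10+ at r₁ = 23.1%/12 = 0.01925.
After month 9: iterate B ← B·(1+r₀) − £250.00 for 9 months → £3,974.89.
Then at r₁ with £250.00/mo: n₂ = −ln(1 − r₁·B/P)/ln(1+r₁) ≈ 19.16 → 20 more payments.
Total paid = 28·£250.00 + £41.03 = £7,041.03; interest = £7,041.03 − £6,097.22 = £943.81.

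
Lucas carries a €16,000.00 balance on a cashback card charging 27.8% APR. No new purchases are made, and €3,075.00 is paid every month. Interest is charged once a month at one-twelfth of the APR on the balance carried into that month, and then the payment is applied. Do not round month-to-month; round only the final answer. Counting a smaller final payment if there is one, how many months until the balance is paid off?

Monthly rate r = 27.8%/12 = 2.31667% = 0.0231667.
Recurrence: B ← B·(1+r) − €3,075.00.
Month 1: interest €370.67; balance after payment €13,295.67.
Month 2: interest €308.02; balance after payment €10,528.68.
Month 3: interest €243.91; balance after payment €7,697.60.
Month 4: interest €178.33; balance after payment €4,800.93.
Month 5: interest €111.22; balance after payment €1,837.15.
Month 6: interest €42.56; balance after payment €0.00.

6 payments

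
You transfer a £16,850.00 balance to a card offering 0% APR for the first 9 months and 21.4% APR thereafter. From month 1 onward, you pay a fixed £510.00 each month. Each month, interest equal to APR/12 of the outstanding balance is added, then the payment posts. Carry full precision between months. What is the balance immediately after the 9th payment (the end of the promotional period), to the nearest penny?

£12,260.00

Promo months 1–9 at r₀ = 0%/12 = 0; months 10+ at r₁ = 21.4%/12 = 0.0178333.
After month 9 (no interest yet): B = £16,850.00 − 9·£510.00 = £12,260.00.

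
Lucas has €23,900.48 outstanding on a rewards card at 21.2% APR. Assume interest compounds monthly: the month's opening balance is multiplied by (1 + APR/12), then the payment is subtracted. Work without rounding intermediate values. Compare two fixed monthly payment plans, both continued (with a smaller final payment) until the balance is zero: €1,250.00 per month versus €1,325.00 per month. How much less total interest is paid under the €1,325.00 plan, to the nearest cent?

Monthly rate r = 21.2%/12 = 1.76667% = 0.0176667.
At €1,250.00/mo: n = ⌈−ln(1 − rB₀/P)/ln(1+r)⌉ = 24 payments (last €673.10); total interest = total paid − €23,900.48 = €5,522.62.
At €1,325.00/mo: 22 payments (last €1,207.88); total interest €5,132.40.
Interest saved = €5,522.62 − €5,132.40 = €390.22.

€390.22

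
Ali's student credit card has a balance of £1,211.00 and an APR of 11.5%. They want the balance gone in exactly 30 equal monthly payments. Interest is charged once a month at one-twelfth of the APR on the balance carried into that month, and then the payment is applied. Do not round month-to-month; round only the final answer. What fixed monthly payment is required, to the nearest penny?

£46.64

Monthly rate r = 11.5%/12 = 0.958333% = 0.00958333.
Level-payment amortization: P = B₀·r / (1 − (1+r)^(−n)) = 1211.00·0.00958333 / (1 − 1.00958^(−30)).
Denominator 1 − (1+r)^(−30) = 0.248835894.
P = 11.6054 / 0.248835894 ≈ 46.64.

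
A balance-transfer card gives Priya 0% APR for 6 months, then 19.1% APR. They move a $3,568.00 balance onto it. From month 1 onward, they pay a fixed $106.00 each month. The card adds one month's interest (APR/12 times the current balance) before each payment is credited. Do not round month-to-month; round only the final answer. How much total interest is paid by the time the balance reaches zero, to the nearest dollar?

Promo months 1–6 at r₀ = 0%/12 = 0; months 7+ at r₁ = 19.1%/12 = 0.0159167.
After month 6 (no interest yet): B = $3,568.00 − 6·$106.00 = $2,932.00.
Then at r₁ with $106.00/mo: n₂ = −ln(1 − r₁·B/P)/ln(1+r₁) ≈ 36.75 → 37 more payments.
Total paid = 42·$106.00 + $79.35 = $4,531.35; interest = $4,531.35 − $3,568.00 = $963.35.

$963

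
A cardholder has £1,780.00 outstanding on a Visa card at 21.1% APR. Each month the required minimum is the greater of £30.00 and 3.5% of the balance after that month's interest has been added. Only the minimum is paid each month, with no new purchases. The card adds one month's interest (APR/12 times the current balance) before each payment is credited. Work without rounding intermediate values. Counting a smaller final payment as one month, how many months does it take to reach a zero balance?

Monthly rate r = 21.1%/12 = 1.75833% = 0.0175833.
While 3.5% of the post-interest balance exceeds £30.00, each month B ← (B·(1+r))·(1 − 0.035), i.e. B shrinks by the factor (1+r)·0.965 = 0.98197.
This holds for months 1–42. Entering month 43 the balance is £828.91; 3.5% of the post-interest balance is now below £30.00, so the flat £30.00 minimum applies from here.
From month 43 a fixed £30.00 at rate r clears £828.91 in 39 more payments. Total: 42 + 39 = 81 months.

81 months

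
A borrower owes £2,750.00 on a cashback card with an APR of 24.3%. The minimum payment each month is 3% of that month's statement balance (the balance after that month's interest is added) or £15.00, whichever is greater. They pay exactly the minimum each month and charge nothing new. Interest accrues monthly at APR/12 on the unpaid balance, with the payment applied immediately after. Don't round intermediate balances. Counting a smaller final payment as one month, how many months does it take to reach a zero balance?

220 months

Monthly rate r = 24.3%/12 = 2.025% = 0.02025.
While 3% of the post-interest balance exceeds £15.00, each month B ← (B·(1+r))·(1 − 0.03), i.e. B shrinks by the factor (1+r)·0.97 = 0.98964.
This holds for months 1–166. Entering month 167 the balance is £488.36; 3% of the post-interest balance is now below £15.00, so the flat £15.00 minimum applies from here.
From month 167 a fixed £15.00 at rate r clears £488.36 in 54 more payments. Total: 166 + 54 = 220 months.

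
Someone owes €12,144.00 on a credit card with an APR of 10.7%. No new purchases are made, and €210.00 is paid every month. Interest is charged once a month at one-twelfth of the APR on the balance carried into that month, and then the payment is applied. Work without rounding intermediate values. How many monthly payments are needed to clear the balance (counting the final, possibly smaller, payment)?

Monthly rate r = 10.7%/12 = 0.891667% = 0.00891667.
Recurrence: B ← B·(1+r) − €210.00.
Month 1: interest €108.28; balance after payment €12,042.28.
Month 2: interest €107.38; balance after payment €11,939.66.
Closed form: n = −ln(1 − rB₀/P)/ln(1+r) = −ln(0.48436)/ln(1.00892) ≈ 81.662, so the balance reaches zero during payment 82.

82 payments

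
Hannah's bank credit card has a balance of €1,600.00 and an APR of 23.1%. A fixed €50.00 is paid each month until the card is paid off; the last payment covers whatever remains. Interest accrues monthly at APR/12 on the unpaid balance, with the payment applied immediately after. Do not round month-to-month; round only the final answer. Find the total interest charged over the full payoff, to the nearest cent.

€909.93

Monthly rate r = 23.1%/12 = 1.925% = 0.01925.
Payoff takes n = ⌈−ln(1 − rB₀/P)/ln(1+r)⌉ = ⌈50.197⌉ = 51 payments; the last is €9.93.
Total paid = 50·€50.00 + €9.93 = €2,509.93.
Total interest = total paid − principal = €2,509.93 − €1,600.00 = €909.93.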